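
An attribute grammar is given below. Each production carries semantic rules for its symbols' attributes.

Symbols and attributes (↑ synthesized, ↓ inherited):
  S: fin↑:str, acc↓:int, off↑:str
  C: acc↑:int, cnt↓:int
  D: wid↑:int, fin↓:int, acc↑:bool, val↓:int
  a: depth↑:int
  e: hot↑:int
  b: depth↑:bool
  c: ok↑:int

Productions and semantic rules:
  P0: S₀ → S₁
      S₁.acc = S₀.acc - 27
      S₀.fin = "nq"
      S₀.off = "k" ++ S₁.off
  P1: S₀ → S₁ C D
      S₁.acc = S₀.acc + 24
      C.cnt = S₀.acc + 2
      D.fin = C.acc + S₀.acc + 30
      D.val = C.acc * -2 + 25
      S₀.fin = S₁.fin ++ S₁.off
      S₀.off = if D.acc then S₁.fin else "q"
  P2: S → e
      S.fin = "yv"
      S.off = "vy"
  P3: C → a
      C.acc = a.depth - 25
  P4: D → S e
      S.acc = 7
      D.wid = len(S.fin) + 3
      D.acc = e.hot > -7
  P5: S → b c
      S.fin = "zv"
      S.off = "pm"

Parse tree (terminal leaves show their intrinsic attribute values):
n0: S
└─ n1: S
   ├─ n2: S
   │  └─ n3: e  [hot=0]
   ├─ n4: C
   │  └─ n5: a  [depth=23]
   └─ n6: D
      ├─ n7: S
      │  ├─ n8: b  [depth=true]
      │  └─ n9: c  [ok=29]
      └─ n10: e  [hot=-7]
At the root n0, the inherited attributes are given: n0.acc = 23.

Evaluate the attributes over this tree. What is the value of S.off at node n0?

1. n0.acc = 23  [given at root]
2. n1.acc = -4  [S₀.acc - 27]
3. n2.acc = 20  [S₀.acc + 24]
4. n3.hot = 0  [terminal]
5. n2.fin = "yv"  ["yv"]
6. n2.off = "vy"  ["vy"]
7. n4.cnt = -2  [S₀.acc + 2]
8. n5.depth = 23  [terminal]
9. n4.acc = -2  [a.depth - 25]
10. n6.fin = 24  [C.acc + S₀.acc + 30]
11. n6.val = 29  [C.acc * -2 + 25]
12. n7.acc = 7  [7]
13. n8.depth = true  [terminal]
14. n9.ok = 29  [terminal]
15. n7.fin = "zv"  ["zv"]
16. n7.off = "pm"  ["pm"]
17. n10.hot = -7  [terminal]
18. n6.wid = 5  [len(S.fin) + 3]
19. n6.acc = false  [e.hot > -7]
20. n1.fin = "yvvy"  [S₁.fin ++ S₁.off]
21. n1.off = "q"  [if D.acc then S₁.fin else "q"]
22. n0.fin = "nq"  ["nq"]
23. n0.off = "kq"  ["k" ++ S₁.off]

"kq"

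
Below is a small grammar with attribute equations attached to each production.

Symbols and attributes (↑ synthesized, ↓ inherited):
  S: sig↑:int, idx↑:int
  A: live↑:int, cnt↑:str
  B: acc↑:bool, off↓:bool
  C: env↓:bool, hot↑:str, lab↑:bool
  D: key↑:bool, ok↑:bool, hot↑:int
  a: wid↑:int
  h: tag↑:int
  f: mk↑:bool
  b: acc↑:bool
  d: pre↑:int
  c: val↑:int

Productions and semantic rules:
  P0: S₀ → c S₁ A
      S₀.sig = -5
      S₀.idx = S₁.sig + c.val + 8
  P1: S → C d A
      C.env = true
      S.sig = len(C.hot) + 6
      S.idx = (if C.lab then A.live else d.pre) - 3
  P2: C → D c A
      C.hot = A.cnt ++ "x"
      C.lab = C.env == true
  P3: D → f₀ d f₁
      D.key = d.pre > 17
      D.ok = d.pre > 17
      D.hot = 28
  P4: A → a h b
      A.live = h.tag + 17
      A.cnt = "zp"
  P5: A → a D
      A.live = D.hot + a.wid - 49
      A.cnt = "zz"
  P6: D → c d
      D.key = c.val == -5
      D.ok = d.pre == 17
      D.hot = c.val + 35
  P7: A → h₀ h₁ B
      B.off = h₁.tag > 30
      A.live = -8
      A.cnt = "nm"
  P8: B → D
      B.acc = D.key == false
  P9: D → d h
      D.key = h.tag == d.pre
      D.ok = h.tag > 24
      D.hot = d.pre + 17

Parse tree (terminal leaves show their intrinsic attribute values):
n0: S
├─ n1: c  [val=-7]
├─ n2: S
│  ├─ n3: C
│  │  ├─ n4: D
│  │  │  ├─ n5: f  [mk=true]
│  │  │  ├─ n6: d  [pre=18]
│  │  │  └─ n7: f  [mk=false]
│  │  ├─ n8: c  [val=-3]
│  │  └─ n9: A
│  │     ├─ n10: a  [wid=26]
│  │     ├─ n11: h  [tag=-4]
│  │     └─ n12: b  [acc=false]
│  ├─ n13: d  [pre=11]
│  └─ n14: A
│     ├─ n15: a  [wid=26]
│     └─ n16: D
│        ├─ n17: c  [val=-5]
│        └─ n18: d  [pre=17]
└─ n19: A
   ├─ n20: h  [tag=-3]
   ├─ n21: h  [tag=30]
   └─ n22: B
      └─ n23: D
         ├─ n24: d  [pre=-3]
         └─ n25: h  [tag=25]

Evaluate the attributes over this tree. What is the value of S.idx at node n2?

1. n1.val = -7  [terminal]
2. n3.env = true  [true]
3. n5.mk = true  [terminal]
4. n6.pre = 18  [terminal]
5. n7.mk = false  [terminal]
6. n4.key = true  [d.pre > 17]
7. n4.ok = true  [d.pre > 17]
8. n4.hot = 28  [28]
9. n8.val = -3  [terminal]
10. n10.wid = 26  [terminal]
11. n11.tag = -4  [terminal]
12. n12.acc = false  [terminal]
13. n9.live = 13  [h.tag + 17]
14. n9.cnt = "zp"  ["zp"]
15. n3.hot = "zpx"  [A.cnt ++ "x"]
16. n3.lab = true  [C.env == true]
17. n13.pre = 11  [terminal]
18. n15.wid = 26  [terminal]
19. n17.val = -5  [terminal]
20. n18.pre = 17  [terminal]
21. n16.key = true  [c.val == -5]
22. n16.ok = true  [d.pre == 17]
23. n16.hot = 30  [c.val + 35]
24. n14.live = 7  [D.hot + a.wid - 49]
25. n14.cnt = "zz"  ["zz"]
26. n2.sig = 9  [len(C.hot) + 6]
27. n2.idx = 4  [(if C.lab then A.live else d.pre) - 3]
28. n20.tag = -3  [terminal]
29. n21.tag = 30  [terminal]
30. n22.off = false  [h₁.tag > 30]
31. n24.pre = -3  [terminal]
32. n25.tag = 25  [terminal]
33. n23.key = false  [h.tag == d.pre]
34. n23.ok = true  [h.tag > 24]
35. n23.hot = 14  [d.pre + 17]
36. n22.acc = true  [D.key == false]
37. n19.live = -8  [-8]
38. n19.cnt = "nm"  ["nm"]
39. n0.sig = -5  [-5]
40. n0.idx = 10  [S₁.sig + c.val + 8]

4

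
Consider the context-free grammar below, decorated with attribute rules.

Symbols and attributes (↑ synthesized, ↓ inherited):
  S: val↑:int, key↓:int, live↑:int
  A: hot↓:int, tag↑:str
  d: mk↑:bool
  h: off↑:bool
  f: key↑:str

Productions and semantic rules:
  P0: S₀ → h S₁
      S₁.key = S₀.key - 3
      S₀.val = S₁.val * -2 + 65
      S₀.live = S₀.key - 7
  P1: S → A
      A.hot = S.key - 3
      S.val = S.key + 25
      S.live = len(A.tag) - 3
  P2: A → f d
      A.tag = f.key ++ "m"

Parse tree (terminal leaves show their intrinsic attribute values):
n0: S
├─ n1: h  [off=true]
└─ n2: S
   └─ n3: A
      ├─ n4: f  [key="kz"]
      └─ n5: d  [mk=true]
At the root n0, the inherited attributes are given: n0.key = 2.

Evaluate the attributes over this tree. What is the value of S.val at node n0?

17

1. n0.key = 2  [given at root]
2. n1.off = true  [terminal]
3. n2.key = -1  [S₀.key - 3]
4. n3.hot = -4  [S.key - 3]
5. n4.key = "kz"  [terminal]
6. n5.mk = true  [terminal]
7. n3.tag = "kzm"  [f.key ++ "m"]
8. n2.val = 24  [S.key + 25]
9. n2.live = 0  [len(A.tag) - 3]
10. n0.val = 17  [S₁.val * -2 + 65]
11. n0.live = -5  [S₀.key - 7]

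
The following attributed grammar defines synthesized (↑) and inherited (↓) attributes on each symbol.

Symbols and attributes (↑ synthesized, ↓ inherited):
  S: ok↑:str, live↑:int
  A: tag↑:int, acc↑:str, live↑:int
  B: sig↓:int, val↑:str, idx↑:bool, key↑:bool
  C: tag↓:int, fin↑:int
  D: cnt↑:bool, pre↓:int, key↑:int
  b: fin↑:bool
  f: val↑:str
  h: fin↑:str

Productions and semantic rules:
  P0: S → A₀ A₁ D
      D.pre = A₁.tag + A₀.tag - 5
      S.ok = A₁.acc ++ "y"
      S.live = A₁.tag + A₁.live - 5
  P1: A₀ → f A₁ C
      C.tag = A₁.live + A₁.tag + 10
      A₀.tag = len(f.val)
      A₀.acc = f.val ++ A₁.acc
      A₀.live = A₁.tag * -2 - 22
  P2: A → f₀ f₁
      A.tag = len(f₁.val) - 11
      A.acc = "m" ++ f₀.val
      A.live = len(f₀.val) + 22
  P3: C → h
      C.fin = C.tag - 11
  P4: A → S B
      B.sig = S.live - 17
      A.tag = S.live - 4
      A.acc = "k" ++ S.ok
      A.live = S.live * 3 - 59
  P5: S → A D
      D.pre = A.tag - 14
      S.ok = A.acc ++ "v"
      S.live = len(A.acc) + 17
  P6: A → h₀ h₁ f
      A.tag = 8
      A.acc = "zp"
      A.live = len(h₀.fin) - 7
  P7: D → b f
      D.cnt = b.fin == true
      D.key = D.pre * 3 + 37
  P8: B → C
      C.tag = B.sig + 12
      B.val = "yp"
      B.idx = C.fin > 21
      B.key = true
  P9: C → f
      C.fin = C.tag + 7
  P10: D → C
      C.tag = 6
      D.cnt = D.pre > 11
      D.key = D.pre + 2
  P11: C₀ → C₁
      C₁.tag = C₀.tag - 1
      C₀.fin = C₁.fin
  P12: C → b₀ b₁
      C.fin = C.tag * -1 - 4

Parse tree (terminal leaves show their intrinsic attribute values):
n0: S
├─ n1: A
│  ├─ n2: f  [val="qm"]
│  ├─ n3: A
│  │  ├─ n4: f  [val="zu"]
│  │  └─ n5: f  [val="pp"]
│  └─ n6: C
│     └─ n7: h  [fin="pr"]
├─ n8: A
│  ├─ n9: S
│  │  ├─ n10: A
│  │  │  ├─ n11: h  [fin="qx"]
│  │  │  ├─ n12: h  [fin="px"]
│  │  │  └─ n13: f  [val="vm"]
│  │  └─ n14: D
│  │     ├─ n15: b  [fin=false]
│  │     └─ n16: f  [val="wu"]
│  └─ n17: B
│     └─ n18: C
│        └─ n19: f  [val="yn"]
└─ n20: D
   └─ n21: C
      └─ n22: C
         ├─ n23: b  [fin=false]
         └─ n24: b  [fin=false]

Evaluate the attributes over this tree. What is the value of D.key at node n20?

1. n2.val = "qm"  [terminal]
2. n4.val = "zu"  [terminal]
3. n5.val = "pp"  [terminal]
4. n3.tag = -9  [len(f₁.val) - 11]
5. n3.acc = "mzu"  ["m" ++ f₀.val]
6. n3.live = 24  [len(f₀.val) + 22]
7. n6.tag = 25  [A₁.live + A₁.tag + 10]
8. n7.fin = "pr"  [terminal]
9. n6.fin = 14  [C.tag - 11]
10. n1.tag = 2  [len(f.val)]
11. n1.acc = "qmmzu"  [f.val ++ A₁.acc]
12. n1.live = -4  [A₁.tag * -2 - 22]
13. n11.fin = "qx"  [terminal]
14. n12.fin = "px"  [terminal]
15. n13.val = "vm"  [terminal]
16. n10.tag = 8  [8]
17. n10.acc = "zp"  ["zp"]
18. n10.live = -5  [len(h₀.fin) - 7]
19. n14.pre = -6  [A.tag - 14]
20. n15.fin = false  [terminal]
21. n16.val = "wu"  [terminal]
22. n14.cnt = false  [b.fin == true]
23. n14.key = 19  [D.pre * 3 + 37]
24. n9.ok = "zpv"  [A.acc ++ "v"]
25. n9.live = 19  [len(A.acc) + 17]
26. n17.sig = 2  [S.live - 17]
27. n18.tag = 14  [B.sig + 12]
28. n19.val = "yn"  [terminal]
29. n18.fin = 21  [C.tag + 7]
30. n17.val = "yp"  ["yp"]
31. n17.idx = false  [C.fin > 21]
32. n17.key = true  [true]
33. n8.tag = 15  [S.live - 4]
34. n8.acc = "kzpv"  ["k" ++ S.ok]
35. n8.live = -2  [S.live * 3 - 59]
36. n20.pre = 12  [A₁.tag + A₀.tag - 5]
37. n21.tag = 6  [6]
38. n22.tag = 5  [C₀.tag - 1]
39. n23.fin = false  [terminal]
40. n24.fin = false  [terminal]
41. n22.fin = -9  [C.tag * -1 - 4]
42. n21.fin = -9  [C₁.fin]
43. n20.cnt = true  [D.pre > 11]
44. n20.key = 14  [D.pre + 2]
45. n0.ok = "kzpvy"  [A₁.acc ++ "y"]
46. n0.live = 8  [A₁.tag + A₁.live - 5]

14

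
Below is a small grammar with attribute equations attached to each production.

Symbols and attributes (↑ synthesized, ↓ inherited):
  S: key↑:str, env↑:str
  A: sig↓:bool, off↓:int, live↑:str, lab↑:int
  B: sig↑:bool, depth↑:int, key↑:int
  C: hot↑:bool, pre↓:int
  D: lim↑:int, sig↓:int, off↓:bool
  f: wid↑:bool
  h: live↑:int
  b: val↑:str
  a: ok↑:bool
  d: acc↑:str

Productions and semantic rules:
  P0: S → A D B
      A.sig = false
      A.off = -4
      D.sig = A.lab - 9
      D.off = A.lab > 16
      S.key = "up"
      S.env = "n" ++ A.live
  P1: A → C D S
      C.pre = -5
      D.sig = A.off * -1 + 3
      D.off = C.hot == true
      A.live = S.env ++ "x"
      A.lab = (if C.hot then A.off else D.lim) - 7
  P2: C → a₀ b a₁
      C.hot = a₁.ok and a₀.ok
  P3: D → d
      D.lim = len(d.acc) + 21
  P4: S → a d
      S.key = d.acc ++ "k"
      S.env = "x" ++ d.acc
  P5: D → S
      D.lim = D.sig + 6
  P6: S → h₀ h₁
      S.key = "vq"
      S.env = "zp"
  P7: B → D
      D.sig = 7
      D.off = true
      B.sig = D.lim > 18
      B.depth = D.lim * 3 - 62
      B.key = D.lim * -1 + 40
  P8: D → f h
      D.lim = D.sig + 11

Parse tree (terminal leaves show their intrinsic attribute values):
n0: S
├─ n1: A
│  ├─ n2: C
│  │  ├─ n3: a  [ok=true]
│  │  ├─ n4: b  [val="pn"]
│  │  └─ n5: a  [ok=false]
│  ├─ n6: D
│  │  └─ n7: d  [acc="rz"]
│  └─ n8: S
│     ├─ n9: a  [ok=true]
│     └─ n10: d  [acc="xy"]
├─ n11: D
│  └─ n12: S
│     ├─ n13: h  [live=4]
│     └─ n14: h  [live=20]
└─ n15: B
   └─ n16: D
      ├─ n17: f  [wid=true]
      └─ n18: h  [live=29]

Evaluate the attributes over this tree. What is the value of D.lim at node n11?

1. n1.sig = false  [false]
2. n1.off = -4  [-4]
3. n2.pre = -5  [-5]
4. n3.ok = true  [terminal]
5. n4.val = "pn"  [terminal]
6. n5.ok = false  [terminal]
7. n2.hot = false  [a₁.ok and a₀.ok]
8. n6.sig = 7  [A.off * -1 + 3]
9. n6.off = false  [C.hot == true]
10. n7.acc = "rz"  [terminal]
11. n6.lim = 23  [len(d.acc) + 21]
12. n9.ok = true  [terminal]
13. n10.acc = "xy"  [terminal]
14. n8.key = "xyk"  [d.acc ++ "k"]
15. n8.env = "xxy"  ["x" ++ d.acc]
16. n1.live = "xxyx"  [S.env ++ "x"]
17. n1.lab = 16  [(if C.hot then A.off else D.lim) - 7]
18. n11.sig = 7  [A.lab - 9]
19. n11.off = false  [A.lab > 16]
20. n13.live = 4  [terminal]
21. n14.live = 20  [terminal]
22. n12.key = "vq"  ["vq"]
23. n12.env = "zp"  ["zp"]
24. n11.lim = 13  [D.sig + 6]
25. n16.sig = 7  [7]
26. n16.off = true  [true]
27. n17.wid = true  [terminal]
28. n18.live = 29  [terminal]
29. n16.lim = 18  [D.sig + 11]
30. n15.sig = false  [D.lim > 18]
31. n15.depth = -8  [D.lim * 3 - 62]
32. n15.key = 22  [D.lim * -1 + 40]
33. n0.key = "up"  ["up"]
34. n0.env = "nxxyx"  ["n" ++ A.live]

13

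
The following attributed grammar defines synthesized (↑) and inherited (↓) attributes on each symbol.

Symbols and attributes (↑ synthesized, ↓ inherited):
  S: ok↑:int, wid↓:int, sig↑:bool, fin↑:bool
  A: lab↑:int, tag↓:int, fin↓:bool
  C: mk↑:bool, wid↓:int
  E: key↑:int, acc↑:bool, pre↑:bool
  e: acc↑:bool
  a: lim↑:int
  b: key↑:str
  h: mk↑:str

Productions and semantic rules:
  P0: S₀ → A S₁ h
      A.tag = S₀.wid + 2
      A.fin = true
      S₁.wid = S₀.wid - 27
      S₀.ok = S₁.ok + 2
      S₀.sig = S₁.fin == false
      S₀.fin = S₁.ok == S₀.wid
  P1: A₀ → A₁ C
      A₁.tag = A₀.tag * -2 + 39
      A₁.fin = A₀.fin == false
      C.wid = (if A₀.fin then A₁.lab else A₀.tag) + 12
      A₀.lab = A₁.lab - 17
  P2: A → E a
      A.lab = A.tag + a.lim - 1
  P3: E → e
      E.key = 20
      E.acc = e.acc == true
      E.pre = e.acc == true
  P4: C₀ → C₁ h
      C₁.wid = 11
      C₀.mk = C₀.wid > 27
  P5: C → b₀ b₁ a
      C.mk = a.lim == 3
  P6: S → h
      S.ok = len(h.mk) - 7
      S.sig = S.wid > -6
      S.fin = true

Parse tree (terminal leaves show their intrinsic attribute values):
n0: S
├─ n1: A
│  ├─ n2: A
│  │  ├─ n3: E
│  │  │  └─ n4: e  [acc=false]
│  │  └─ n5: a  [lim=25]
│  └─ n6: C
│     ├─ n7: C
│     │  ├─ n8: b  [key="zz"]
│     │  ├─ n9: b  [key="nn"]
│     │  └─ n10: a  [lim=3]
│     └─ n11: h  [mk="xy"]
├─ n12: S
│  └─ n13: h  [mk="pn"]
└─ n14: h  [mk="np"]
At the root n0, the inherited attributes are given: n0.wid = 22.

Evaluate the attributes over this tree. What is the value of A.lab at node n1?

-2

1. n0.wid = 22  [given at root]
2. n1.tag = 24  [S₀.wid + 2]
3. n1.fin = true  [true]
4. n2.tag = -9  [A₀.tag * -2 + 39]
5. n2.fin = false  [A₀.fin == false]
6. n4.acc = false  [terminal]
7. n3.key = 20  [20]
8. n3.acc = false  [e.acc == true]
9. n3.pre = false  [e.acc == true]
10. n5.lim = 25  [terminal]
11. n2.lab = 15  [A.tag + a.lim - 1]
12. n6.wid = 27  [(if A₀.fin then A₁.lab else A₀.tag) + 12]
13. n7.wid = 11  [11]
14. n8.key = "zz"  [terminal]
15. n9.key = "nn"  [terminal]
16. n10.lim = 3  [terminal]
17. n7.mk = true  [a.lim == 3]
18. n11.mk = "xy"  [terminal]
19. n6.mk = false  [C₀.wid > 27]
20. n1.lab = -2  [A₁.lab - 17]
21. n12.wid = -5  [S₀.wid - 27]
22. n13.mk = "pn"  [terminal]
23. n12.ok = -5  [len(h.mk) - 7]
24. n12.sig = true  [S.wid > -6]
25. n12.fin = true  [true]
26. n14.mk = "np"  [terminal]
27. n0.ok = -3  [S₁.ok + 2]
28. n0.sig = false  [S₁.fin == false]
29. n0.fin = false  [S₁.ok == S₀.wid]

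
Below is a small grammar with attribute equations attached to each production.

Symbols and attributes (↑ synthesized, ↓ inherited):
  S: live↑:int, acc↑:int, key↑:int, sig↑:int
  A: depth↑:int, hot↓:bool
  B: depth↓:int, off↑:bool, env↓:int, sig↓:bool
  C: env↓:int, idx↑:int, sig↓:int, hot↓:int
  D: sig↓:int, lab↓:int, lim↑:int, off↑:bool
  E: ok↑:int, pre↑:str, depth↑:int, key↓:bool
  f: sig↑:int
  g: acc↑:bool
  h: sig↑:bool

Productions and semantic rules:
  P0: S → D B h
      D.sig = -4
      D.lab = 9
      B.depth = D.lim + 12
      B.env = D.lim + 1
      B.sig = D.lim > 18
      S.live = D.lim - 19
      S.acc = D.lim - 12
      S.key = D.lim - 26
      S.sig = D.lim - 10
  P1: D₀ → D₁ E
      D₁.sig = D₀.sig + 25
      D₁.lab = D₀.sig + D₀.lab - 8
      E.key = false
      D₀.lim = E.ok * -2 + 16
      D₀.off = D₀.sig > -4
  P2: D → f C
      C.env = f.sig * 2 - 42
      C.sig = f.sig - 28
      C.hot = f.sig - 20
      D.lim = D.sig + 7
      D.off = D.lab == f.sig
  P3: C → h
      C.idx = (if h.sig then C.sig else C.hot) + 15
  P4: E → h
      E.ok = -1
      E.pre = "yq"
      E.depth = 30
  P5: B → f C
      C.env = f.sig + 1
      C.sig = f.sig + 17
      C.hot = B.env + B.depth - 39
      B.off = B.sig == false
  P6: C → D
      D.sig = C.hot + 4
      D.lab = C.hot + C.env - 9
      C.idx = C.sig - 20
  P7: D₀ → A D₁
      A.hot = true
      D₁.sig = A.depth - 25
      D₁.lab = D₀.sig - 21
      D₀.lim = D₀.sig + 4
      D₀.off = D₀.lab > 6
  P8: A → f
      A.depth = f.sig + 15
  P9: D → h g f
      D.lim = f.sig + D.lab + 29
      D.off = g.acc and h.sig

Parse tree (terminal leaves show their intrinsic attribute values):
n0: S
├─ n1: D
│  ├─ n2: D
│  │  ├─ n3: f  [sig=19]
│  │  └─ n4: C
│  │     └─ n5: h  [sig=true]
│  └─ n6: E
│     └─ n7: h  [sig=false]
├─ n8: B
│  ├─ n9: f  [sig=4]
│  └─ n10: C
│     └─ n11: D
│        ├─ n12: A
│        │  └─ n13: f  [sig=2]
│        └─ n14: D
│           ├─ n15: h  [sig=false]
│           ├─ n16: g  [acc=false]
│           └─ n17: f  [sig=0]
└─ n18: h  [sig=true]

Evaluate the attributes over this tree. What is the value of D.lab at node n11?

1. n1.sig = -4  [-4]
2. n1.lab = 9  [9]
3. n2.sig = 21  [D₀.sig + 25]
4. n2.lab = -3  [D₀.sig + D₀.lab - 8]
5. n3.sig = 19  [terminal]
6. n4.env = -4  [f.sig * 2 - 42]
7. n4.sig = -9  [f.sig - 28]
8. n4.hot = -1  [f.sig - 20]
9. n5.sig = true  [terminal]
10. n4.idx = 6  [(if h.sig then C.sig else C.hot) + 15]
11. n2.lim = 28  [D.sig + 7]
12. n2.off = false  [D.lab == f.sig]
13. n6.key = false  [false]
14. n7.sig = false  [terminal]
15. n6.ok = -1  [-1]
16. n6.pre = "yq"  ["yq"]
17. n6.depth = 30  [30]
18. n1.lim = 18  [E.ok * -2 + 16]
19. n1.off = false  [D₀.sig > -4]
20. n8.depth = 30  [D.lim + 12]
21. n8.env = 19  [D.lim + 1]
22. n8.sig = false  [D.lim > 18]
23. n9.sig = 4  [terminal]
24. n10.env = 5  [f.sig + 1]
25. n10.sig = 21  [f.sig + 17]
26. n10.hot = 10  [B.env + B.depth - 39]
27. n11.sig = 14  [C.hot + 4]
28. n11.lab = 6  [C.hot + C.env - 9]
29. n12.hot = true  [true]
30. n13.sig = 2  [terminal]
31. n12.depth = 17  [f.sig + 15]
32. n14.sig = -8  [A.depth - 25]
33. n14.lab = -7  [D₀.sig - 21]
34. n15.sig = false  [terminal]
35. n16.acc = false  [terminal]
36. n17.sig = 0  [terminal]
37. n14.lim = 22  [f.sig + D.lab + 29]
38. n14.off = false  [g.acc and h.sig]
39. n11.lim = 18  [D₀.sig + 4]
40. n11.off = false  [D₀.lab > 6]
41. n10.idx = 1  [C.sig - 20]
42. n8.off = true  [B.sig == false]
43. n18.sig = true  [terminal]
44. n0.live = -1  [D.lim - 19]
45. n0.acc = 6  [D.lim - 12]
46. n0.key = -8  [D.lim - 26]
47. n0.sig = 8  [D.lim - 10]

6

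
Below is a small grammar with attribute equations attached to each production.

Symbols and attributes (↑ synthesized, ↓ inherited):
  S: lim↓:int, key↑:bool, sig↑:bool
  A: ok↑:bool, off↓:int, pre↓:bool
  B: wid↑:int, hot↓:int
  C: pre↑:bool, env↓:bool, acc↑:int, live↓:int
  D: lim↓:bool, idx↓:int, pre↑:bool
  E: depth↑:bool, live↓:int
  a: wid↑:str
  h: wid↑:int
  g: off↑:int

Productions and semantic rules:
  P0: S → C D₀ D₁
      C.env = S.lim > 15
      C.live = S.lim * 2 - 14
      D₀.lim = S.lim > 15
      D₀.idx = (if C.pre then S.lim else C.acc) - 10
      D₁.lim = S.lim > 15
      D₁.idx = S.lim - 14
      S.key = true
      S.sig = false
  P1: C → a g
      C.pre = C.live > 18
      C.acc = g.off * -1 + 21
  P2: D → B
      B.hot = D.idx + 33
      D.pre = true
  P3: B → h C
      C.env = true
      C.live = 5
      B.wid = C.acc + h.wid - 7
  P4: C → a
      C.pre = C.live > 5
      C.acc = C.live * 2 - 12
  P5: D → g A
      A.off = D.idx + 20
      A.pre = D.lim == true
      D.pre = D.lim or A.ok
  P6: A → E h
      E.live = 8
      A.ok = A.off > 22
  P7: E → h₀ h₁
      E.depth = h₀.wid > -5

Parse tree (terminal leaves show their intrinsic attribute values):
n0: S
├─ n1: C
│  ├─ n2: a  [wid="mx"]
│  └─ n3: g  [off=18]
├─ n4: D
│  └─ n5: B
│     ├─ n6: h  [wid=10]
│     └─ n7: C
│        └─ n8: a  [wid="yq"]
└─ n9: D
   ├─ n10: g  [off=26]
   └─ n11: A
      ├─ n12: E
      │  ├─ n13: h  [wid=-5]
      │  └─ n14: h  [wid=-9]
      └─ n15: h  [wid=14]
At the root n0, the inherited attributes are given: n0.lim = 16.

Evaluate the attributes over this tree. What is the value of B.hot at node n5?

1. n0.lim = 16  [given at root]
2. n1.env = true  [S.lim > 15]
3. n1.live = 18  [S.lim * 2 - 14]
4. n2.wid = "mx"  [terminal]
5. n3.off = 18  [terminal]
6. n1.pre = false  [C.live > 18]
7. n1.acc = 3  [g.off * -1 + 21]
8. n4.lim = true  [S.lim > 15]
9. n4.idx = -7  [(if C.pre then S.lim else C.acc) - 10]
10. n5.hot = 26  [D.idx + 33]
11. n6.wid = 10  [terminal]
12. n7.env = true  [true]
13. n7.live = 5  [5]
14. n8.wid = "yq"  [terminal]
15. n7.pre = false  [C.live > 5]
16. n7.acc = -2  [C.live * 2 - 12]
17. n5.wid = 1  [C.acc + h.wid - 7]
18. n4.pre = true  [true]
19. n9.lim = true  [S.lim > 15]
20. n9.idx = 2  [S.lim - 14]
21. n10.off = 26  [terminal]
22. n11.off = 22  [D.idx + 20]
23. n11.pre = true  [D.lim == true]
24. n12.live = 8  [8]
25. n13.wid = -5  [terminal]
26. n14.wid = -9  [terminal]
27. n12.depth = false  [h₀.wid > -5]
28. n15.wid = 14  [terminal]
29. n11.ok = false  [A.off > 22]
30. n9.pre = true  [D.lim or A.ok]
31. n0.key = true  [true]
32. n0.sig = false  [false]

26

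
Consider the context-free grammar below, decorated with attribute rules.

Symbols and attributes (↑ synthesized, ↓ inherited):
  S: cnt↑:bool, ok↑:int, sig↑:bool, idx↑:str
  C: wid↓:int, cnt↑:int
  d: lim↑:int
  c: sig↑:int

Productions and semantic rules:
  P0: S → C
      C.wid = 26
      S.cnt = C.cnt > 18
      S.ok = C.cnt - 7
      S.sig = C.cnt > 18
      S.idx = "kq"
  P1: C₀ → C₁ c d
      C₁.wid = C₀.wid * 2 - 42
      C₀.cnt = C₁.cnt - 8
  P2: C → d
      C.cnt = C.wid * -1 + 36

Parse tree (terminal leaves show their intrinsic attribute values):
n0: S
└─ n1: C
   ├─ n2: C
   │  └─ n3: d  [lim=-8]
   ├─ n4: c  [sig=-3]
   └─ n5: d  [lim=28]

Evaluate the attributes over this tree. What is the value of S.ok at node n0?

11

1. n1.wid = 26  [26]
2. n2.wid = 10  [C₀.wid * 2 - 42]
3. n3.lim = -8  [terminal]
4. n2.cnt = 26  [C.wid * -1 + 36]
5. n4.sig = -3  [terminal]
6. n5.lim = 28  [terminal]
7. n1.cnt = 18  [C₁.cnt - 8]
8. n0.cnt = false  [C.cnt > 18]
9. n0.ok = 11  [C.cnt - 7]
10. n0.sig = false  [C.cnt > 18]
11. n0.idx = "kq"  ["kq"]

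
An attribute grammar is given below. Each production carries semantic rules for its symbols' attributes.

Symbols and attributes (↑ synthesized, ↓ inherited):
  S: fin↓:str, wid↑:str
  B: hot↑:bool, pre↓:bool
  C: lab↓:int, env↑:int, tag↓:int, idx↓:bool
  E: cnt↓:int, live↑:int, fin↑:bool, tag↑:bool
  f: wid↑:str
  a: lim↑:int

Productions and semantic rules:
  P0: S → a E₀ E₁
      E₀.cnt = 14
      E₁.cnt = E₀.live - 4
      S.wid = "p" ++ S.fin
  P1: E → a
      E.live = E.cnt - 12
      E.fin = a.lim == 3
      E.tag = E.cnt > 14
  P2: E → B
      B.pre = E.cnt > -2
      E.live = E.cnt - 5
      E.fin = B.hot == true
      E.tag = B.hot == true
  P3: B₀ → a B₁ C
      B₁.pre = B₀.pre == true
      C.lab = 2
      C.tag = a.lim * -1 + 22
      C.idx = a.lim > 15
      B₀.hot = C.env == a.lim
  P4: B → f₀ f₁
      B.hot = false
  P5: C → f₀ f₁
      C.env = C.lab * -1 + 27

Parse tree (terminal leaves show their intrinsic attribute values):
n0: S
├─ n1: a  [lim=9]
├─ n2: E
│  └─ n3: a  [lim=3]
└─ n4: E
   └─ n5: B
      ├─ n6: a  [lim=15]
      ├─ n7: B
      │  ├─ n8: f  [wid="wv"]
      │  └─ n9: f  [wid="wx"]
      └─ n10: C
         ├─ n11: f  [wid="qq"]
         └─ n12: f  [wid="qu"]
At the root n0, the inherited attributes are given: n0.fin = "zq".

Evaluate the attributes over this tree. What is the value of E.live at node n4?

1. n0.fin = "zq"  [given at root]
2. n1.lim = 9  [terminal]
3. n2.cnt = 14  [14]
4. n3.lim = 3  [terminal]
5. n2.live = 2  [E.cnt - 12]
6. n2.fin = true  [a.lim == 3]
7. n2.tag = false  [E.cnt > 14]
8. n4.cnt = -2  [E₀.live - 4]
9. n5.pre = false  [E.cnt > -2]
10. n6.lim = 15  [terminal]
11. n7.pre = false  [B₀.pre == true]
12. n8.wid = "wv"  [terminal]
13. n9.wid = "wx"  [terminal]
14. n7.hot = false  [false]
15. n10.lab = 2  [2]
16. n10.tag = 7  [a.lim * -1 + 22]
17. n10.idx = false  [a.lim > 15]
18. n11.wid = "qq"  [terminal]
19. n12.wid = "qu"  [terminal]
20. n10.env = 25  [C.lab * -1 + 27]
21. n5.hot = false  [C.env == a.lim]
22. n4.live = -7  [E.cnt - 5]
23. n4.fin = false  [B.hot == true]
24. n4.tag = false  [B.hot == true]
25. n0.wid = "pzq"  ["p" ++ S.fin]

-7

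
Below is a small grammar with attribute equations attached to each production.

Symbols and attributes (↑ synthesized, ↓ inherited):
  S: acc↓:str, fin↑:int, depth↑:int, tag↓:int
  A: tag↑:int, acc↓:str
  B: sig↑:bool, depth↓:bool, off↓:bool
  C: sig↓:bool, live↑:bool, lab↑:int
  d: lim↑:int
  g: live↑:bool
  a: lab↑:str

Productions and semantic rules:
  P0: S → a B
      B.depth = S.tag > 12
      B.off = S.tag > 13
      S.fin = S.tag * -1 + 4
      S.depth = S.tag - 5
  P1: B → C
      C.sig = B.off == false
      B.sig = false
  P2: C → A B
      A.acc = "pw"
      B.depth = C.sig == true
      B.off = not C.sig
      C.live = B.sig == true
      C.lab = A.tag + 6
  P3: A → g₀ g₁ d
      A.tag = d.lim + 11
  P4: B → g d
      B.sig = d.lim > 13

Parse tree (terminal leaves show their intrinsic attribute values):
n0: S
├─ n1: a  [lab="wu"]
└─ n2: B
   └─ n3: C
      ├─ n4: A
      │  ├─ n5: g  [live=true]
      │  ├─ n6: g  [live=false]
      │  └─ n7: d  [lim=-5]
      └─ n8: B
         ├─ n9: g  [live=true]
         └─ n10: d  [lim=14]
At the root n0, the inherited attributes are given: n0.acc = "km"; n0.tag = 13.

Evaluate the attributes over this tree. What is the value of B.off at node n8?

false

1. n0.acc = "km"  [given at root]
2. n0.tag = 13  [given at root]
3. n1.lab = "wu"  [terminal]
4. n2.depth = true  [S.tag > 12]
5. n2.off = false  [S.tag > 13]
6. n3.sig = true  [B.off == false]
7. n4.acc = "pw"  ["pw"]
8. n5.live = true  [terminal]
9. n6.live = false  [terminal]
10. n7.lim = -5  [terminal]
11. n4.tag = 6  [d.lim + 11]
12. n8.depth = true  [C.sig == true]
13. n8.off = false  [not C.sig]
14. n9.live = true  [terminal]
15. n10.lim = 14  [terminal]
16. n8.sig = true  [d.lim > 13]
17. n3.live = true  [B.sig == true]
18. n3.lab = 12  [A.tag + 6]
19. n2.sig = false  [false]
20. n0.fin = -9  [S.tag * -1 + 4]
21. n0.depth = 8  [S.tag - 5]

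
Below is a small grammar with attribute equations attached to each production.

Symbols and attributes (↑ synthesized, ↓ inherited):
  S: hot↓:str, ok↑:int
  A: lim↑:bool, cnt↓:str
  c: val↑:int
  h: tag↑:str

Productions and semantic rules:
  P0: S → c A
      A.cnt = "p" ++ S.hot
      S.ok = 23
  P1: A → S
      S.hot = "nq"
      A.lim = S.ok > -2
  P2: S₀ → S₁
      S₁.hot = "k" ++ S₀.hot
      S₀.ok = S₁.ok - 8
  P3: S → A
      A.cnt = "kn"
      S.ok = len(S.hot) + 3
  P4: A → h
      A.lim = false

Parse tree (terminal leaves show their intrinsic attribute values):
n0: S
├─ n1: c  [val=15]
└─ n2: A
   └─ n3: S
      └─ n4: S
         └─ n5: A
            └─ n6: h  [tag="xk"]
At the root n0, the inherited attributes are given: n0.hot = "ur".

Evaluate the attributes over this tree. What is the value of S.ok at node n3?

-2

1. n0.hot = "ur"  [given at root]
2. n1.val = 15  [terminal]
3. n2.cnt = "pur"  ["p" ++ S.hot]
4. n3.hot = "nq"  ["nq"]
5. n4.hot = "knq"  ["k" ++ S₀.hot]
6. n5.cnt = "kn"  ["kn"]
7. n6.tag = "xk"  [terminal]
8. n5.lim = false  [false]
9. n4.ok = 6  [len(S.hot) + 3]
10. n3.ok = -2  [S₁.ok - 8]
11. n2.lim = false  [S.ok > -2]
12. n0.ok = 23  [23]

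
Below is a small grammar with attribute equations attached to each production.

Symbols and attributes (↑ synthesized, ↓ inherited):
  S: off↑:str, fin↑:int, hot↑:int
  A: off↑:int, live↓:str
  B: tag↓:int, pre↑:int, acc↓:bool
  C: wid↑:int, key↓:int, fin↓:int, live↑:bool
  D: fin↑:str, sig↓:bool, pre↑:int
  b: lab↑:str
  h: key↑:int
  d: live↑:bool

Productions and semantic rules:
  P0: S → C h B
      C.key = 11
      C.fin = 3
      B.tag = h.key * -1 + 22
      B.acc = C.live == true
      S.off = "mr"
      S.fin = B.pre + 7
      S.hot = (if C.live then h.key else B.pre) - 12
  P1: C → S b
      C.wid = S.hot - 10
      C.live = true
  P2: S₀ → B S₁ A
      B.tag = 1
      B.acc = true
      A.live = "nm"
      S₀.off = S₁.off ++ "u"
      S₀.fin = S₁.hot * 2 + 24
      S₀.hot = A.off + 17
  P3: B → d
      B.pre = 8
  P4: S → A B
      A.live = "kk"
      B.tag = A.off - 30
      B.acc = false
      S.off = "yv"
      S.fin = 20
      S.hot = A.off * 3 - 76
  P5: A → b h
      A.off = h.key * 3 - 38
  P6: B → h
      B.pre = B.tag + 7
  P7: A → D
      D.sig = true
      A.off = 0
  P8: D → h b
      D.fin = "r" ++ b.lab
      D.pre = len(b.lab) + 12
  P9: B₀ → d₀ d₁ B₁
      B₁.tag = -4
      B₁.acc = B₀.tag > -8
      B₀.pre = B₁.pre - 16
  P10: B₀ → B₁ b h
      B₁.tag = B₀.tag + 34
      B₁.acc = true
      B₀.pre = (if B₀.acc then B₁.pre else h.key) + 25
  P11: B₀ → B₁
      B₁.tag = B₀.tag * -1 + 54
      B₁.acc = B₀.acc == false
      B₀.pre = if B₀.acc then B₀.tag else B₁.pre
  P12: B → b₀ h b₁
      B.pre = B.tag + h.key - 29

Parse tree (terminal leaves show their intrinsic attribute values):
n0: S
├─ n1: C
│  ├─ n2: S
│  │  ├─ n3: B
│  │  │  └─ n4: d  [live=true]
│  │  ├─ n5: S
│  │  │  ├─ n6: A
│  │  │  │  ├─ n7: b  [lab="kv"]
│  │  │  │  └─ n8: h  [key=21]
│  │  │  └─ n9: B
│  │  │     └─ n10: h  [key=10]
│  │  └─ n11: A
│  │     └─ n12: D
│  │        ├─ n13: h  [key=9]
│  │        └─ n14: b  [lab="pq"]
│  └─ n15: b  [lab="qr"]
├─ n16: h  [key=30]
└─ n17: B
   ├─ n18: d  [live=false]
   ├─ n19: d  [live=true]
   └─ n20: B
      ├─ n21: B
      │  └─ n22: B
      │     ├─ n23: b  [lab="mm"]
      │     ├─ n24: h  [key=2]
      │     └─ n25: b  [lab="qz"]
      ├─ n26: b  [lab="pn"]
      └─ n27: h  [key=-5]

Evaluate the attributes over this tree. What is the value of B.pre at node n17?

1. n1.key = 11  [11]
2. n1.fin = 3  [3]
3. n3.tag = 1  [1]
4. n3.acc = true  [true]
5. n4.live = true  [terminal]
6. n3.pre = 8  [8]
7. n6.live = "kk"  ["kk"]
8. n7.lab = "kv"  [terminal]
9. n8.key = 21  [terminal]
10. n6.off = 25  [h.key * 3 - 38]
11. n9.tag = -5  [A.off - 30]
12. n9.acc = false  [false]
13. n10.key = 10  [terminal]
14. n9.pre = 2  [B.tag + 7]
15. n5.off = "yv"  ["yv"]
16. n5.fin = 20  [20]
17. n5.hot = -1  [A.off * 3 - 76]
18. n11.live = "nm"  ["nm"]
19. n12.sig = true  [true]
20. n13.key = 9  [terminal]
21. n14.lab = "pq"  [terminal]
22. n12.fin = "rpq"  ["r" ++ b.lab]
23. n12.pre = 14  [len(b.lab) + 12]
24. n11.off = 0  [0]
25. n2.off = "yvu"  [S₁.off ++ "u"]
26. n2.fin = 22  [S₁.hot * 2 + 24]
27. n2.hot = 17  [A.off + 17]
28. n15.lab = "qr"  [terminal]
29. n1.wid = 7  [S.hot - 10]
30. n1.live = true  [true]
31. n16.key = 30  [terminal]
32. n17.tag = -8  [h.key * -1 + 22]
33. n17.acc = true  [C.live == true]
34. n18.live = false  [terminal]
35. n19.live = true  [terminal]
36. n20.tag = -4  [-4]
37. n20.acc = false  [B₀.tag > -8]
38. n21.tag = 30  [B₀.tag + 34]
39. n21.acc = true  [true]
40. n22.tag = 24  [B₀.tag * -1 + 54]
41. n22.acc = false  [B₀.acc == false]
42. n23.lab = "mm"  [terminal]
43. n24.key = 2  [terminal]
44. n25.lab = "qz"  [terminal]
45. n22.pre = -3  [B.tag + h.key - 29]
46. n21.pre = 30  [if B₀.acc then B₀.tag else B₁.pre]
47. n26.lab = "pn"  [terminal]
48. n27.key = -5  [terminal]
49. n20.pre = 20  [(if B₀.acc then B₁.pre else h.key) + 25]
50. n17.pre = 4  [B₁.pre - 16]
51. n0.off = "mr"  ["mr"]
52. n0.fin = 11  [B.pre + 7]
53. n0.hot = 18  [(if C.live then h.key else B.pre) - 12]

4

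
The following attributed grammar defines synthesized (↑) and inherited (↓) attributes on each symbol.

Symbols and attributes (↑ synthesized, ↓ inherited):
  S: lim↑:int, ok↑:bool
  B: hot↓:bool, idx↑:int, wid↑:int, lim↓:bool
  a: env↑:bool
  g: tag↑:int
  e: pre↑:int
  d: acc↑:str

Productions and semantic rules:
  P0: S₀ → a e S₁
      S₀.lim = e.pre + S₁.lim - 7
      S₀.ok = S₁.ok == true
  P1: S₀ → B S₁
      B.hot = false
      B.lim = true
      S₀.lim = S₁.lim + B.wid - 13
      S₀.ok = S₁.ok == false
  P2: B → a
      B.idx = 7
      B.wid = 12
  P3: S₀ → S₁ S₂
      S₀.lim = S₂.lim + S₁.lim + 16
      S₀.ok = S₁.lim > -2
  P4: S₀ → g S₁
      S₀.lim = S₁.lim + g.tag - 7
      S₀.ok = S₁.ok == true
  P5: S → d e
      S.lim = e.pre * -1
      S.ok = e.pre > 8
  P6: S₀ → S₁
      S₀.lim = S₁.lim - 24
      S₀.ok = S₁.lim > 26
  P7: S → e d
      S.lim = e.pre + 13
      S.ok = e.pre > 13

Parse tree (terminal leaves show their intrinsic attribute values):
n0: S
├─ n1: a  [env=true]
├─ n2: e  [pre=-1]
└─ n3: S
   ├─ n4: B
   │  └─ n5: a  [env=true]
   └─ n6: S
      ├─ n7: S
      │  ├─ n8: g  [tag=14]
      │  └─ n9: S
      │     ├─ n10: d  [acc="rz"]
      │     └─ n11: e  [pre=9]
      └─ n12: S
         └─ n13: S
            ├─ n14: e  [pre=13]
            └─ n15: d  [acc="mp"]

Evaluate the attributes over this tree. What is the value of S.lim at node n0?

1. n1.env = true  [terminal]
2. n2.pre = -1  [terminal]
3. n4.hot = false  [false]
4. n4.lim = true  [true]
5. n5.env = true  [terminal]
6. n4.idx = 7  [7]
7. n4.wid = 12  [12]
8. n8.tag = 14  [terminal]
9. n10.acc = "rz"  [terminal]
10. n11.pre = 9  [terminal]
11. n9.lim = -9  [e.pre * -1]
12. n9.ok = true  [e.pre > 8]
13. n7.lim = -2  [S₁.lim + g.tag - 7]
14. n7.ok = true  [S₁.ok == true]
15. n14.pre = 13  [terminal]
16. n15.acc = "mp"  [terminal]
17. n13.lim = 26  [e.pre + 13]
18. n13.ok = false  [e.pre > 13]
19. n12.lim = 2  [S₁.lim - 24]
20. n12.ok = false  [S₁.lim > 26]
21. n6.lim = 16  [S₂.lim + S₁.lim + 16]
22. n6.ok = false  [S₁.lim > -2]
23. n3.lim = 15  [S₁.lim + B.wid - 13]
24. n3.ok = true  [S₁.ok == false]
25. n0.lim = 7  [e.pre + S₁.lim - 7]
26. n0.ok = true  [S₁.ok == true]

7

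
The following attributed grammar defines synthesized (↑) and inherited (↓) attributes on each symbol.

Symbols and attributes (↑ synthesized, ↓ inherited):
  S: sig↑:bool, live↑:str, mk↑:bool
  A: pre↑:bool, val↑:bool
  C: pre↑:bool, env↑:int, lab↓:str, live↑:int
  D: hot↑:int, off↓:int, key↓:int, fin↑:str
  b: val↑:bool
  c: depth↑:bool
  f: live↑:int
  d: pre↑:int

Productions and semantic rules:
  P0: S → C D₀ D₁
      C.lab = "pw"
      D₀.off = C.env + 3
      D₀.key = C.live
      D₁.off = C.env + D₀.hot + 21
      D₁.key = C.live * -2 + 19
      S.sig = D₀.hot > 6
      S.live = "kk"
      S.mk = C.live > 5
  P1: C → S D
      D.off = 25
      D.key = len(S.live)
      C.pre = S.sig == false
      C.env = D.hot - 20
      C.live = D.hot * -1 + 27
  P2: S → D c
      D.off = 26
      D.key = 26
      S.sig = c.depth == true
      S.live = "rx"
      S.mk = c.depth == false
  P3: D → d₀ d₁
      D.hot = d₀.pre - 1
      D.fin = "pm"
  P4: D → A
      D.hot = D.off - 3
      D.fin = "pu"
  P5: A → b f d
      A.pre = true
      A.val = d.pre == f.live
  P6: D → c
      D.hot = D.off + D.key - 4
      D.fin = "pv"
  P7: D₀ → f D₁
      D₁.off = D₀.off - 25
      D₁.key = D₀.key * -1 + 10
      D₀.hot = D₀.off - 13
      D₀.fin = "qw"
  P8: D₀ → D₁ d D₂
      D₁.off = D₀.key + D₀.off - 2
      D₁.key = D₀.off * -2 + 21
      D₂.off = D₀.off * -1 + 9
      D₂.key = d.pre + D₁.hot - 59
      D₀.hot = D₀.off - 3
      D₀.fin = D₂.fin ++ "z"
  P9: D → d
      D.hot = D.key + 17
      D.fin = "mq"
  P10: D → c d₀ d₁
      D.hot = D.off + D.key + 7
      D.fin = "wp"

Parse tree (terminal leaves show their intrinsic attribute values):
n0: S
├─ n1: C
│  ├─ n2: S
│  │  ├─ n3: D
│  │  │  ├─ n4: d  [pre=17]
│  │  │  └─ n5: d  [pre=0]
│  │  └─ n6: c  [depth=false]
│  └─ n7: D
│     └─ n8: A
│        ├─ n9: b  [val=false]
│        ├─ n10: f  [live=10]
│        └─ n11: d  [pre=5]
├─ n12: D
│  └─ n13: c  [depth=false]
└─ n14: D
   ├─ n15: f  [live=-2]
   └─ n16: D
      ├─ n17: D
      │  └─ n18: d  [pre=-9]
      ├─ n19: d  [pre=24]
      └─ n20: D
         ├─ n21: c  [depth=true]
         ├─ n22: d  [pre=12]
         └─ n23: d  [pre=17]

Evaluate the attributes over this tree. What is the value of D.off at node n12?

5

1. n1.lab = "pw"  ["pw"]
2. n3.off = 26  [26]
3. n3.key = 26  [26]
4. n4.pre = 17  [terminal]
5. n5.pre = 0  [terminal]
6. n3.hot = 16  [d₀.pre - 1]
7. n3.fin = "pm"  ["pm"]
8. n6.depth = false  [terminal]
9. n2.sig = false  [c.depth == true]
10. n2.live = "rx"  ["rx"]
11. n2.mk = true  [c.depth == false]
12. n7.off = 25  [25]
13. n7.key = 2  [len(S.live)]
14. n9.val = false  [terminal]
15. n10.live = 10  [terminal]
16. n11.pre = 5  [terminal]
17. n8.pre = true  [true]
18. n8.val = false  [d.pre == f.live]
19. n7.hot = 22  [D.off - 3]
20. n7.fin = "pu"  ["pu"]
21. n1.pre = true  [S.sig == false]
22. n1.env = 2  [D.hot - 20]
23. n1.live = 5  [D.hot * -1 + 27]
24. n12.off = 5  [C.env + 3]
25. n12.key = 5  [C.live]
26. n13.depth = false  [terminal]
27. n12.hot = 6  [D.off + D.key - 4]
28. n12.fin = "pv"  ["pv"]
29. n14.off = 29  [C.env + D₀.hot + 21]
30. n14.key = 9  [C.live * -2 + 19]
31. n15.live = -2  [terminal]
32. n16.off = 4  [D₀.off - 25]
33. n16.key = 1  [D₀.key * -1 + 10]
34. n17.off = 3  [D₀.key + D₀.off - 2]
35. n17.key = 13  [D₀.off * -2 + 21]
36. n18.pre = -9  [terminal]
37. n17.hot = 30  [D.key + 17]
38. n17.fin = "mq"  ["mq"]
39. n19.pre = 24  [terminal]
40. n20.off = 5  [D₀.off * -1 + 9]
41. n20.key = -5  [d.pre + D₁.hot - 59]
42. n21.depth = true  [terminal]
43. n22.pre = 12  [terminal]
44. n23.pre = 17  [terminal]
45. n20.hot = 7  [D.off + D.key + 7]
46. n20.fin = "wp"  ["wp"]
47. n16.hot = 1  [D₀.off - 3]
48. n16.fin = "wpz"  [D₂.fin ++ "z"]
49. n14.hot = 16  [D₀.off - 13]
50. n14.fin = "qw"  ["qw"]
51. n0.sig = false  [D₀.hot > 6]
52. n0.live = "kk"  ["kk"]
53. n0.mk = false  [C.live > 5]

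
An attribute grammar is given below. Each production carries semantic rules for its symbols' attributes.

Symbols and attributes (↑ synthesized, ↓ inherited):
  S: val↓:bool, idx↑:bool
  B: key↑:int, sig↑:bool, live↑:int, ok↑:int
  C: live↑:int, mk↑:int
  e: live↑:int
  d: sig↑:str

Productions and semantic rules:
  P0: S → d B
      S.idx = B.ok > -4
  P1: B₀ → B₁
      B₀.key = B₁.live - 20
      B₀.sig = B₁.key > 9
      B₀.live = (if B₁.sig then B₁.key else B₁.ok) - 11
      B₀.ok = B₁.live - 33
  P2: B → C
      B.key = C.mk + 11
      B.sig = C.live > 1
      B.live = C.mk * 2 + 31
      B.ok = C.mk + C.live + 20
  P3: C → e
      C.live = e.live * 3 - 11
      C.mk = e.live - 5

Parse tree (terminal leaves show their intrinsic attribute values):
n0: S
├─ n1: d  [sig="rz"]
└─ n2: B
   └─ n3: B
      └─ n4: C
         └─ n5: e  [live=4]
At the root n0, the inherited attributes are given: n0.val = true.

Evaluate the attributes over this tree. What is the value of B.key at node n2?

9

1. n0.val = true  [given at root]
2. n1.sig = "rz"  [terminal]
3. n5.live = 4  [terminal]
4. n4.live = 1  [e.live * 3 - 11]
5. n4.mk = -1  [e.live - 5]
6. n3.key = 10  [C.mk + 11]
7. n3.sig = false  [C.live > 1]
8. n3.live = 29  [C.mk * 2 + 31]
9. n3.ok = 20  [C.mk + C.live + 20]
10. n2.key = 9  [B₁.live - 20]
11. n2.sig = true  [B₁.key > 9]
12. n2.live = 9  [(if B₁.sig then B₁.key else B₁.ok) - 11]
13. n2.ok = -4  [B₁.live - 33]
14. n0.idx = false  [B.ok > -4]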